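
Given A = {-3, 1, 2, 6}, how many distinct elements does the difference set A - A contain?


A - A = {a - a' : a, a' ∈ A}; |A| = 4.
Bounds: 2|A|-1 ≤ |A - A| ≤ |A|² - |A| + 1, i.e. 7 ≤ |A - A| ≤ 13.
Note: 0 ∈ A - A always (from a - a). The set is symmetric: if d ∈ A - A then -d ∈ A - A.
Enumerate nonzero differences d = a - a' with a > a' (then include -d):
Positive differences: {1, 4, 5, 9}
Full difference set: {0} ∪ (positive diffs) ∪ (negative diffs).
|A - A| = 1 + 2·4 = 9 (matches direct enumeration: 9).

|A - A| = 9


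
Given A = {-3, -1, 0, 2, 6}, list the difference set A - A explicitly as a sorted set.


A - A = {a - a' : a, a' ∈ A}.
Compute a - a' for each ordered pair (a, a'):
a = -3: -3--3=0, -3--1=-2, -3-0=-3, -3-2=-5, -3-6=-9
a = -1: -1--3=2, -1--1=0, -1-0=-1, -1-2=-3, -1-6=-7
a = 0: 0--3=3, 0--1=1, 0-0=0, 0-2=-2, 0-6=-6
a = 2: 2--3=5, 2--1=3, 2-0=2, 2-2=0, 2-6=-4
a = 6: 6--3=9, 6--1=7, 6-0=6, 6-2=4, 6-6=0
Collecting distinct values (and noting 0 appears from a-a):
A - A = {-9, -7, -6, -5, -4, -3, -2, -1, 0, 1, 2, 3, 4, 5, 6, 7, 9}
|A - A| = 17

A - A = {-9, -7, -6, -5, -4, -3, -2, -1, 0, 1, 2, 3, 4, 5, 6, 7, 9}


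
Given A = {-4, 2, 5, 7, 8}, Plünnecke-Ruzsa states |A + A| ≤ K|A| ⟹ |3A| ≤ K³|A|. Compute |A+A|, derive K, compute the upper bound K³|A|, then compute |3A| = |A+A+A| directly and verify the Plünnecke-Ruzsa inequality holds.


|A| = 5.
Step 1: Compute A + A by enumerating all 25 pairs.
A + A = {-8, -2, 1, 3, 4, 7, 9, 10, 12, 13, 14, 15, 16}, so |A + A| = 13.
Step 2: Doubling constant K = |A + A|/|A| = 13/5 = 13/5 ≈ 2.6000.
Step 3: Plünnecke-Ruzsa gives |3A| ≤ K³·|A| = (2.6000)³ · 5 ≈ 87.8800.
Step 4: Compute 3A = A + A + A directly by enumerating all triples (a,b,c) ∈ A³; |3A| = 24.
Step 5: Check 24 ≤ 87.8800? Yes ✓.

K = 13/5, Plünnecke-Ruzsa bound K³|A| ≈ 87.8800, |3A| = 24, inequality holds.


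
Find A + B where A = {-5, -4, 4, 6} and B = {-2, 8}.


A + B = {a + b : a ∈ A, b ∈ B}.
Enumerate all |A|·|B| = 4·2 = 8 pairs (a, b) and collect distinct sums.
a = -5: -5+-2=-7, -5+8=3
a = -4: -4+-2=-6, -4+8=4
a = 4: 4+-2=2, 4+8=12
a = 6: 6+-2=4, 6+8=14
Collecting distinct sums: A + B = {-7, -6, 2, 3, 4, 12, 14}
|A + B| = 7

A + B = {-7, -6, 2, 3, 4, 12, 14}


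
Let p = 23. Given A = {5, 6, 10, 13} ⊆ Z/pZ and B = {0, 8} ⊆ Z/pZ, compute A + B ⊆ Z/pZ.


Work in Z/23Z: reduce every sum a + b modulo 23.
Enumerate all 8 pairs:
a = 5: 5+0=5, 5+8=13
a = 6: 6+0=6, 6+8=14
a = 10: 10+0=10, 10+8=18
a = 13: 13+0=13, 13+8=21
Distinct residues collected: {5, 6, 10, 13, 14, 18, 21}
|A + B| = 7 (out of 23 total residues).

A + B = {5, 6, 10, 13, 14, 18, 21}


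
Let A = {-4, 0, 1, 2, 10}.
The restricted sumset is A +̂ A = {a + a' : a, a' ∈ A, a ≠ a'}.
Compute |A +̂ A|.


Restricted sumset: A +̂ A = {a + a' : a ∈ A, a' ∈ A, a ≠ a'}.
Equivalently, take A + A and drop any sum 2a that is achievable ONLY as a + a for a ∈ A (i.e. sums representable only with equal summands).
Enumerate pairs (a, a') with a < a' (symmetric, so each unordered pair gives one sum; this covers all a ≠ a'):
  -4 + 0 = -4
  -4 + 1 = -3
  -4 + 2 = -2
  -4 + 10 = 6
  0 + 1 = 1
  0 + 2 = 2
  0 + 10 = 10
  1 + 2 = 3
  1 + 10 = 11
  2 + 10 = 12
Collected distinct sums: {-4, -3, -2, 1, 2, 3, 6, 10, 11, 12}
|A +̂ A| = 10
(Reference bound: |A +̂ A| ≥ 2|A| - 3 for |A| ≥ 2, with |A| = 5 giving ≥ 7.)

|A +̂ A| = 10


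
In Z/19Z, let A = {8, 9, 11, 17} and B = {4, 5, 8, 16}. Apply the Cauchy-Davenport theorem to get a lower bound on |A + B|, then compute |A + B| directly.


Cauchy-Davenport: |A + B| ≥ min(p, |A| + |B| - 1) for A, B nonempty in Z/pZ.
|A| = 4, |B| = 4, p = 19.
CD lower bound = min(19, 4 + 4 - 1) = min(19, 7) = 7.
Compute A + B mod 19 directly:
a = 8: 8+4=12, 8+5=13, 8+8=16, 8+16=5
a = 9: 9+4=13, 9+5=14, 9+8=17, 9+16=6
a = 11: 11+4=15, 11+5=16, 11+8=0, 11+16=8
a = 17: 17+4=2, 17+5=3, 17+8=6, 17+16=14
A + B = {0, 2, 3, 5, 6, 8, 12, 13, 14, 15, 16, 17}, so |A + B| = 12.
Verify: 12 ≥ 7? Yes ✓.

CD lower bound = 7, actual |A + B| = 12.


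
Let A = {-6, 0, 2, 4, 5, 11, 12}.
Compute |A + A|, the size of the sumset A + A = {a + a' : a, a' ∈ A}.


A + A = {a + a' : a, a' ∈ A}; |A| = 7.
General bounds: 2|A| - 1 ≤ |A + A| ≤ |A|(|A|+1)/2, i.e. 13 ≤ |A + A| ≤ 28.
Lower bound 2|A|-1 is attained iff A is an arithmetic progression.
Enumerate sums a + a' for a ≤ a' (symmetric, so this suffices):
a = -6: -6+-6=-12, -6+0=-6, -6+2=-4, -6+4=-2, -6+5=-1, -6+11=5, -6+12=6
a = 0: 0+0=0, 0+2=2, 0+4=4, 0+5=5, 0+11=11, 0+12=12
a = 2: 2+2=4, 2+4=6, 2+5=7, 2+11=13, 2+12=14
a = 4: 4+4=8, 4+5=9, 4+11=15, 4+12=16
a = 5: 5+5=10, 5+11=16, 5+12=17
a = 11: 11+11=22, 11+12=23
a = 12: 12+12=24
Distinct sums: {-12, -6, -4, -2, -1, 0, 2, 4, 5, 6, 7, 8, 9, 10, 11, 12, 13, 14, 15, 16, 17, 22, 23, 24}
|A + A| = 24

|A + A| = 24


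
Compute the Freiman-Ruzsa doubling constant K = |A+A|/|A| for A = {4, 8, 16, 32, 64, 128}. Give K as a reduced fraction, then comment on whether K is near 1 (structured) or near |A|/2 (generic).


|A| = 6.
Compute A + A by enumerating all 36 pairs.
A + A = {8, 12, 16, 20, 24, 32, 36, 40, 48, 64, 68, 72, 80, 96, 128, 132, 136, 144, 160, 192, 256}, so |A + A| = 21.
K = |A + A| / |A| = 21/6 = 7/2 ≈ 3.5000.
Reference: AP of size 6 gives K = 11/6 ≈ 1.8333; a fully generic set of size 6 gives K ≈ 3.5000.

|A| = 6, |A + A| = 21, K = 21/6 = 7/2.


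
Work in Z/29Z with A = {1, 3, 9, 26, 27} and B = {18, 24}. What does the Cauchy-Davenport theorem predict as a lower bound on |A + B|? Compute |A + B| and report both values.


Cauchy-Davenport: |A + B| ≥ min(p, |A| + |B| - 1) for A, B nonempty in Z/pZ.
|A| = 5, |B| = 2, p = 29.
CD lower bound = min(29, 5 + 2 - 1) = min(29, 6) = 6.
Compute A + B mod 29 directly:
a = 1: 1+18=19, 1+24=25
a = 3: 3+18=21, 3+24=27
a = 9: 9+18=27, 9+24=4
a = 26: 26+18=15, 26+24=21
a = 27: 27+18=16, 27+24=22
A + B = {4, 15, 16, 19, 21, 22, 25, 27}, so |A + B| = 8.
Verify: 8 ≥ 6? Yes ✓.

CD lower bound = 6, actual |A + B| = 8.


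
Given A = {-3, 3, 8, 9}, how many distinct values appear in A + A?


A + A = {a + a' : a, a' ∈ A}; |A| = 4.
General bounds: 2|A| - 1 ≤ |A + A| ≤ |A|(|A|+1)/2, i.e. 7 ≤ |A + A| ≤ 10.
Lower bound 2|A|-1 is attained iff A is an arithmetic progression.
Enumerate sums a + a' for a ≤ a' (symmetric, so this suffices):
a = -3: -3+-3=-6, -3+3=0, -3+8=5, -3+9=6
a = 3: 3+3=6, 3+8=11, 3+9=12
a = 8: 8+8=16, 8+9=17
a = 9: 9+9=18
Distinct sums: {-6, 0, 5, 6, 11, 12, 16, 17, 18}
|A + A| = 9

|A + A| = 9


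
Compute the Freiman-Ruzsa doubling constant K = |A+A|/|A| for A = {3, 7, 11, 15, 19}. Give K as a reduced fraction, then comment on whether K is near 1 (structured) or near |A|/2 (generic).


|A| = 5.
Compute A + A by enumerating all 25 pairs.
A + A = {6, 10, 14, 18, 22, 26, 30, 34, 38}, so |A + A| = 9.
K = |A + A| / |A| = 9/5 (already in lowest terms) ≈ 1.8000.
Reference: AP of size 5 gives K = 9/5 ≈ 1.8000; a fully generic set of size 5 gives K ≈ 3.0000.

|A| = 5, |A + A| = 9, K = 9/5.


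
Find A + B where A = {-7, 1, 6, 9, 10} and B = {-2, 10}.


A + B = {a + b : a ∈ A, b ∈ B}.
Enumerate all |A|·|B| = 5·2 = 10 pairs (a, b) and collect distinct sums.
a = -7: -7+-2=-9, -7+10=3
a = 1: 1+-2=-1, 1+10=11
a = 6: 6+-2=4, 6+10=16
a = 9: 9+-2=7, 9+10=19
a = 10: 10+-2=8, 10+10=20
Collecting distinct sums: A + B = {-9, -1, 3, 4, 7, 8, 11, 16, 19, 20}
|A + B| = 10

A + B = {-9, -1, 3, 4, 7, 8, 11, 16, 19, 20}


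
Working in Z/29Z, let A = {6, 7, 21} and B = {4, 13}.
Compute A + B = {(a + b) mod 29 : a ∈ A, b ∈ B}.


Work in Z/29Z: reduce every sum a + b modulo 29.
Enumerate all 6 pairs:
a = 6: 6+4=10, 6+13=19
a = 7: 7+4=11, 7+13=20
a = 21: 21+4=25, 21+13=5
Distinct residues collected: {5, 10, 11, 19, 20, 25}
|A + B| = 6 (out of 29 total residues).

A + B = {5, 10, 11, 19, 20, 25}


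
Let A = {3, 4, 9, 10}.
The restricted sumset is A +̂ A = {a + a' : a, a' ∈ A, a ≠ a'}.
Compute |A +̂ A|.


Restricted sumset: A +̂ A = {a + a' : a ∈ A, a' ∈ A, a ≠ a'}.
Equivalently, take A + A and drop any sum 2a that is achievable ONLY as a + a for a ∈ A (i.e. sums representable only with equal summands).
Enumerate pairs (a, a') with a < a' (symmetric, so each unordered pair gives one sum; this covers all a ≠ a'):
  3 + 4 = 7
  3 + 9 = 12
  3 + 10 = 13
  4 + 9 = 13
  4 + 10 = 14
  9 + 10 = 19
Collected distinct sums: {7, 12, 13, 14, 19}
|A +̂ A| = 5
(Reference bound: |A +̂ A| ≥ 2|A| - 3 for |A| ≥ 2, with |A| = 4 giving ≥ 5.)

|A +̂ A| = 5


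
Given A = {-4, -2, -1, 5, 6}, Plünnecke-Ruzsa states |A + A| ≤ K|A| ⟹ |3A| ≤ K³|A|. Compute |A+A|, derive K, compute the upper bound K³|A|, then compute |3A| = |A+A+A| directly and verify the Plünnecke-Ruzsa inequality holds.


|A| = 5.
Step 1: Compute A + A by enumerating all 25 pairs.
A + A = {-8, -6, -5, -4, -3, -2, 1, 2, 3, 4, 5, 10, 11, 12}, so |A + A| = 14.
Step 2: Doubling constant K = |A + A|/|A| = 14/5 = 14/5 ≈ 2.8000.
Step 3: Plünnecke-Ruzsa gives |3A| ≤ K³·|A| = (2.8000)³ · 5 ≈ 109.7600.
Step 4: Compute 3A = A + A + A directly by enumerating all triples (a,b,c) ∈ A³; |3A| = 26.
Step 5: Check 26 ≤ 109.7600? Yes ✓.

K = 14/5, Plünnecke-Ruzsa bound K³|A| ≈ 109.7600, |3A| = 26, inequality holds.


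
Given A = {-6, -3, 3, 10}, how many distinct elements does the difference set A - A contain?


A - A = {a - a' : a, a' ∈ A}; |A| = 4.
Bounds: 2|A|-1 ≤ |A - A| ≤ |A|² - |A| + 1, i.e. 7 ≤ |A - A| ≤ 13.
Note: 0 ∈ A - A always (from a - a). The set is symmetric: if d ∈ A - A then -d ∈ A - A.
Enumerate nonzero differences d = a - a' with a > a' (then include -d):
Positive differences: {3, 6, 7, 9, 13, 16}
Full difference set: {0} ∪ (positive diffs) ∪ (negative diffs).
|A - A| = 1 + 2·6 = 13 (matches direct enumeration: 13).

|A - A| = 13


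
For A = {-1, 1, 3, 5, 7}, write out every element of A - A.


A - A = {a - a' : a, a' ∈ A}.
Compute a - a' for each ordered pair (a, a'):
a = -1: -1--1=0, -1-1=-2, -1-3=-4, -1-5=-6, -1-7=-8
a = 1: 1--1=2, 1-1=0, 1-3=-2, 1-5=-4, 1-7=-6
a = 3: 3--1=4, 3-1=2, 3-3=0, 3-5=-2, 3-7=-4
a = 5: 5--1=6, 5-1=4, 5-3=2, 5-5=0, 5-7=-2
a = 7: 7--1=8, 7-1=6, 7-3=4, 7-5=2, 7-7=0
Collecting distinct values (and noting 0 appears from a-a):
A - A = {-8, -6, -4, -2, 0, 2, 4, 6, 8}
|A - A| = 9

A - A = {-8, -6, -4, -2, 0, 2, 4, 6, 8}


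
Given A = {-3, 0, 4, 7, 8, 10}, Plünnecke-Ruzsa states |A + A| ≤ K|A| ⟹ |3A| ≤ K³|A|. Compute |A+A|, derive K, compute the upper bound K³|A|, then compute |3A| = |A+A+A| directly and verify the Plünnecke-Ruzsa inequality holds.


|A| = 6.
Step 1: Compute A + A by enumerating all 36 pairs.
A + A = {-6, -3, 0, 1, 4, 5, 7, 8, 10, 11, 12, 14, 15, 16, 17, 18, 20}, so |A + A| = 17.
Step 2: Doubling constant K = |A + A|/|A| = 17/6 = 17/6 ≈ 2.8333.
Step 3: Plünnecke-Ruzsa gives |3A| ≤ K³·|A| = (2.8333)³ · 6 ≈ 136.4722.
Step 4: Compute 3A = A + A + A directly by enumerating all triples (a,b,c) ∈ A³; |3A| = 32.
Step 5: Check 32 ≤ 136.4722? Yes ✓.

K = 17/6, Plünnecke-Ruzsa bound K³|A| ≈ 136.4722, |3A| = 32, inequality holds.


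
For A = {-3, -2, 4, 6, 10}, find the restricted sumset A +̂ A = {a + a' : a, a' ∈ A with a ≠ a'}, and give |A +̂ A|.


Restricted sumset: A +̂ A = {a + a' : a ∈ A, a' ∈ A, a ≠ a'}.
Equivalently, take A + A and drop any sum 2a that is achievable ONLY as a + a for a ∈ A (i.e. sums representable only with equal summands).
Enumerate pairs (a, a') with a < a' (symmetric, so each unordered pair gives one sum; this covers all a ≠ a'):
  -3 + -2 = -5
  -3 + 4 = 1
  -3 + 6 = 3
  -3 + 10 = 7
  -2 + 4 = 2
  -2 + 6 = 4
  -2 + 10 = 8
  4 + 6 = 10
  4 + 10 = 14
  6 + 10 = 16
Collected distinct sums: {-5, 1, 2, 3, 4, 7, 8, 10, 14, 16}
|A +̂ A| = 10
(Reference bound: |A +̂ A| ≥ 2|A| - 3 for |A| ≥ 2, with |A| = 5 giving ≥ 7.)

|A +̂ A| = 10


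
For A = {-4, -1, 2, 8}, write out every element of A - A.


A - A = {a - a' : a, a' ∈ A}.
Compute a - a' for each ordered pair (a, a'):
a = -4: -4--4=0, -4--1=-3, -4-2=-6, -4-8=-12
a = -1: -1--4=3, -1--1=0, -1-2=-3, -1-8=-9
a = 2: 2--4=6, 2--1=3, 2-2=0, 2-8=-6
a = 8: 8--4=12, 8--1=9, 8-2=6, 8-8=0
Collecting distinct values (and noting 0 appears from a-a):
A - A = {-12, -9, -6, -3, 0, 3, 6, 9, 12}
|A - A| = 9

A - A = {-12, -9, -6, -3, 0, 3, 6, 9, 12}


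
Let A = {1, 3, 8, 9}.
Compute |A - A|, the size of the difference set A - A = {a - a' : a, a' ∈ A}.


A - A = {a - a' : a, a' ∈ A}; |A| = 4.
Bounds: 2|A|-1 ≤ |A - A| ≤ |A|² - |A| + 1, i.e. 7 ≤ |A - A| ≤ 13.
Note: 0 ∈ A - A always (from a - a). The set is symmetric: if d ∈ A - A then -d ∈ A - A.
Enumerate nonzero differences d = a - a' with a > a' (then include -d):
Positive differences: {1, 2, 5, 6, 7, 8}
Full difference set: {0} ∪ (positive diffs) ∪ (negative diffs).
|A - A| = 1 + 2·6 = 13 (matches direct enumeration: 13).

|A - A| = 13


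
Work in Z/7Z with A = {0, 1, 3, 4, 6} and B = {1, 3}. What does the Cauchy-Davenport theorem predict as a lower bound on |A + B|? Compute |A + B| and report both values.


Cauchy-Davenport: |A + B| ≥ min(p, |A| + |B| - 1) for A, B nonempty in Z/pZ.
|A| = 5, |B| = 2, p = 7.
CD lower bound = min(7, 5 + 2 - 1) = min(7, 6) = 6.
Compute A + B mod 7 directly:
a = 0: 0+1=1, 0+3=3
a = 1: 1+1=2, 1+3=4
a = 3: 3+1=4, 3+3=6
a = 4: 4+1=5, 4+3=0
a = 6: 6+1=0, 6+3=2
A + B = {0, 1, 2, 3, 4, 5, 6}, so |A + B| = 7.
Verify: 7 ≥ 6? Yes ✓.

CD lower bound = 6, actual |A + B| = 7.


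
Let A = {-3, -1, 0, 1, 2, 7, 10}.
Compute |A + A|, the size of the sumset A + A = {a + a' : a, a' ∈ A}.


A + A = {a + a' : a, a' ∈ A}; |A| = 7.
General bounds: 2|A| - 1 ≤ |A + A| ≤ |A|(|A|+1)/2, i.e. 13 ≤ |A + A| ≤ 28.
Lower bound 2|A|-1 is attained iff A is an arithmetic progression.
Enumerate sums a + a' for a ≤ a' (symmetric, so this suffices):
a = -3: -3+-3=-6, -3+-1=-4, -3+0=-3, -3+1=-2, -3+2=-1, -3+7=4, -3+10=7
a = -1: -1+-1=-2, -1+0=-1, -1+1=0, -1+2=1, -1+7=6, -1+10=9
a = 0: 0+0=0, 0+1=1, 0+2=2, 0+7=7, 0+10=10
a = 1: 1+1=2, 1+2=3, 1+7=8, 1+10=11
a = 2: 2+2=4, 2+7=9, 2+10=12
a = 7: 7+7=14, 7+10=17
a = 10: 10+10=20
Distinct sums: {-6, -4, -3, -2, -1, 0, 1, 2, 3, 4, 6, 7, 8, 9, 10, 11, 12, 14, 17, 20}
|A + A| = 20

|A + A| = 20


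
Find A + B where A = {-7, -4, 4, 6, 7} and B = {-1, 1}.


A + B = {a + b : a ∈ A, b ∈ B}.
Enumerate all |A|·|B| = 5·2 = 10 pairs (a, b) and collect distinct sums.
a = -7: -7+-1=-8, -7+1=-6
a = -4: -4+-1=-5, -4+1=-3
a = 4: 4+-1=3, 4+1=5
a = 6: 6+-1=5, 6+1=7
a = 7: 7+-1=6, 7+1=8
Collecting distinct sums: A + B = {-8, -6, -5, -3, 3, 5, 6, 7, 8}
|A + B| = 9

A + B = {-8, -6, -5, -3, 3, 5, 6, 7, 8}


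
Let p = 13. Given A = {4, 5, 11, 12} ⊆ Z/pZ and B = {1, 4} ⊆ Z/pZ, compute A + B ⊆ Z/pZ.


Work in Z/13Z: reduce every sum a + b modulo 13.
Enumerate all 8 pairs:
a = 4: 4+1=5, 4+4=8
a = 5: 5+1=6, 5+4=9
a = 11: 11+1=12, 11+4=2
a = 12: 12+1=0, 12+4=3
Distinct residues collected: {0, 2, 3, 5, 6, 8, 9, 12}
|A + B| = 8 (out of 13 total residues).

A + B = {0, 2, 3, 5, 6, 8, 9, 12}


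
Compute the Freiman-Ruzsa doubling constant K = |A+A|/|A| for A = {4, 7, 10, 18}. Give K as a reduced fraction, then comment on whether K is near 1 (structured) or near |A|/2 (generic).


|A| = 4.
Compute A + A by enumerating all 16 pairs.
A + A = {8, 11, 14, 17, 20, 22, 25, 28, 36}, so |A + A| = 9.
K = |A + A| / |A| = 9/4 (already in lowest terms) ≈ 2.2500.
Reference: AP of size 4 gives K = 7/4 ≈ 1.7500; a fully generic set of size 4 gives K ≈ 2.5000.

|A| = 4, |A + A| = 9, K = 9/4.


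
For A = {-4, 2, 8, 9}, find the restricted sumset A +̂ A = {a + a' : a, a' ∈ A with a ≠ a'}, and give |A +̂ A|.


Restricted sumset: A +̂ A = {a + a' : a ∈ A, a' ∈ A, a ≠ a'}.
Equivalently, take A + A and drop any sum 2a that is achievable ONLY as a + a for a ∈ A (i.e. sums representable only with equal summands).
Enumerate pairs (a, a') with a < a' (symmetric, so each unordered pair gives one sum; this covers all a ≠ a'):
  -4 + 2 = -2
  -4 + 8 = 4
  -4 + 9 = 5
  2 + 8 = 10
  2 + 9 = 11
  8 + 9 = 17
Collected distinct sums: {-2, 4, 5, 10, 11, 17}
|A +̂ A| = 6
(Reference bound: |A +̂ A| ≥ 2|A| - 3 for |A| ≥ 2, with |A| = 4 giving ≥ 5.)

|A +̂ A| = 6


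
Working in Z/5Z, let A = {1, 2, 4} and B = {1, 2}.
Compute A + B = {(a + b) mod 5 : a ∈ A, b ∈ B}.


Work in Z/5Z: reduce every sum a + b modulo 5.
Enumerate all 6 pairs:
a = 1: 1+1=2, 1+2=3
a = 2: 2+1=3, 2+2=4
a = 4: 4+1=0, 4+2=1
Distinct residues collected: {0, 1, 2, 3, 4}
|A + B| = 5 (out of 5 total residues).

A + B = {0, 1, 2, 3, 4}


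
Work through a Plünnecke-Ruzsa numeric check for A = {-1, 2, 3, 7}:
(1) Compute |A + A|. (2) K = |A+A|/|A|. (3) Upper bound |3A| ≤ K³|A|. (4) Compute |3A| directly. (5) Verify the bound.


|A| = 4.
Step 1: Compute A + A by enumerating all 16 pairs.
A + A = {-2, 1, 2, 4, 5, 6, 9, 10, 14}, so |A + A| = 9.
Step 2: Doubling constant K = |A + A|/|A| = 9/4 = 9/4 ≈ 2.2500.
Step 3: Plünnecke-Ruzsa gives |3A| ≤ K³·|A| = (2.2500)³ · 4 ≈ 45.5625.
Step 4: Compute 3A = A + A + A directly by enumerating all triples (a,b,c) ∈ A³; |3A| = 16.
Step 5: Check 16 ≤ 45.5625? Yes ✓.

K = 9/4, Plünnecke-Ruzsa bound K³|A| ≈ 45.5625, |3A| = 16, inequality holds.


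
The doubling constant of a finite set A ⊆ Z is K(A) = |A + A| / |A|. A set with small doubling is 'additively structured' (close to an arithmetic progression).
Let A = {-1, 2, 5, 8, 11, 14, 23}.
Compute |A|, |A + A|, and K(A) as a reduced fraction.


|A| = 7.
Compute A + A by enumerating all 49 pairs.
A + A = {-2, 1, 4, 7, 10, 13, 16, 19, 22, 25, 28, 31, 34, 37, 46}, so |A + A| = 15.
K = |A + A| / |A| = 15/7 (already in lowest terms) ≈ 2.1429.
Reference: AP of size 7 gives K = 13/7 ≈ 1.8571; a fully generic set of size 7 gives K ≈ 4.0000.

|A| = 7, |A + A| = 15, K = 15/7.


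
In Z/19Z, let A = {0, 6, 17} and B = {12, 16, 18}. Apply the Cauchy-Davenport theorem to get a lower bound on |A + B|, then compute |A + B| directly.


Cauchy-Davenport: |A + B| ≥ min(p, |A| + |B| - 1) for A, B nonempty in Z/pZ.
|A| = 3, |B| = 3, p = 19.
CD lower bound = min(19, 3 + 3 - 1) = min(19, 5) = 5.
Compute A + B mod 19 directly:
a = 0: 0+12=12, 0+16=16, 0+18=18
a = 6: 6+12=18, 6+16=3, 6+18=5
a = 17: 17+12=10, 17+16=14, 17+18=16
A + B = {3, 5, 10, 12, 14, 16, 18}, so |A + B| = 7.
Verify: 7 ≥ 5? Yes ✓.

CD lower bound = 5, actual |A + B| = 7.


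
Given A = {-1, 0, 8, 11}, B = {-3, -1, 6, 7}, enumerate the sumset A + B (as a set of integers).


A + B = {a + b : a ∈ A, b ∈ B}.
Enumerate all |A|·|B| = 4·4 = 16 pairs (a, b) and collect distinct sums.
a = -1: -1+-3=-4, -1+-1=-2, -1+6=5, -1+7=6
a = 0: 0+-3=-3, 0+-1=-1, 0+6=6, 0+7=7
a = 8: 8+-3=5, 8+-1=7, 8+6=14, 8+7=15
a = 11: 11+-3=8, 11+-1=10, 11+6=17, 11+7=18
Collecting distinct sums: A + B = {-4, -3, -2, -1, 5, 6, 7, 8, 10, 14, 15, 17, 18}
|A + B| = 13

A + B = {-4, -3, -2, -1, 5, 6, 7, 8, 10, 14, 15, 17, 18}


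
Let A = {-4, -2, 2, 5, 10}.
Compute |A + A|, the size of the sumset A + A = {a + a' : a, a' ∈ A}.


A + A = {a + a' : a, a' ∈ A}; |A| = 5.
General bounds: 2|A| - 1 ≤ |A + A| ≤ |A|(|A|+1)/2, i.e. 9 ≤ |A + A| ≤ 15.
Lower bound 2|A|-1 is attained iff A is an arithmetic progression.
Enumerate sums a + a' for a ≤ a' (symmetric, so this suffices):
a = -4: -4+-4=-8, -4+-2=-6, -4+2=-2, -4+5=1, -4+10=6
a = -2: -2+-2=-4, -2+2=0, -2+5=3, -2+10=8
a = 2: 2+2=4, 2+5=7, 2+10=12
a = 5: 5+5=10, 5+10=15
a = 10: 10+10=20
Distinct sums: {-8, -6, -4, -2, 0, 1, 3, 4, 6, 7, 8, 10, 12, 15, 20}
|A + A| = 15

|A + A| = 15


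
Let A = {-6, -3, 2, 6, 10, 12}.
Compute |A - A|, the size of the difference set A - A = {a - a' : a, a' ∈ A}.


A - A = {a - a' : a, a' ∈ A}; |A| = 6.
Bounds: 2|A|-1 ≤ |A - A| ≤ |A|² - |A| + 1, i.e. 11 ≤ |A - A| ≤ 31.
Note: 0 ∈ A - A always (from a - a). The set is symmetric: if d ∈ A - A then -d ∈ A - A.
Enumerate nonzero differences d = a - a' with a > a' (then include -d):
Positive differences: {2, 3, 4, 5, 6, 8, 9, 10, 12, 13, 15, 16, 18}
Full difference set: {0} ∪ (positive diffs) ∪ (negative diffs).
|A - A| = 1 + 2·13 = 27 (matches direct enumeration: 27).

|A - A| = 27


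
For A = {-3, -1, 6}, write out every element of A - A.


A - A = {a - a' : a, a' ∈ A}.
Compute a - a' for each ordered pair (a, a'):
a = -3: -3--3=0, -3--1=-2, -3-6=-9
a = -1: -1--3=2, -1--1=0, -1-6=-7
a = 6: 6--3=9, 6--1=7, 6-6=0
Collecting distinct values (and noting 0 appears from a-a):
A - A = {-9, -7, -2, 0, 2, 7, 9}
|A - A| = 7

A - A = {-9, -7, -2, 0, 2, 7, 9}


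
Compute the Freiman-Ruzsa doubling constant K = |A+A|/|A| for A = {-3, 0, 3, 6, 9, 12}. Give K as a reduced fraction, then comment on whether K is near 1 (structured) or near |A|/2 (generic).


|A| = 6.
Compute A + A by enumerating all 36 pairs.
A + A = {-6, -3, 0, 3, 6, 9, 12, 15, 18, 21, 24}, so |A + A| = 11.
K = |A + A| / |A| = 11/6 (already in lowest terms) ≈ 1.8333.
Reference: AP of size 6 gives K = 11/6 ≈ 1.8333; a fully generic set of size 6 gives K ≈ 3.5000.

|A| = 6, |A + A| = 11, K = 11/6.


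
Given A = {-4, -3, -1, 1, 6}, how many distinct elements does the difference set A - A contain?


A - A = {a - a' : a, a' ∈ A}; |A| = 5.
Bounds: 2|A|-1 ≤ |A - A| ≤ |A|² - |A| + 1, i.e. 9 ≤ |A - A| ≤ 21.
Note: 0 ∈ A - A always (from a - a). The set is symmetric: if d ∈ A - A then -d ∈ A - A.
Enumerate nonzero differences d = a - a' with a > a' (then include -d):
Positive differences: {1, 2, 3, 4, 5, 7, 9, 10}
Full difference set: {0} ∪ (positive diffs) ∪ (negative diffs).
|A - A| = 1 + 2·8 = 17 (matches direct enumeration: 17).

|A - A| = 17


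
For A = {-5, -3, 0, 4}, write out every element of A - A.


A - A = {a - a' : a, a' ∈ A}.
Compute a - a' for each ordered pair (a, a'):
a = -5: -5--5=0, -5--3=-2, -5-0=-5, -5-4=-9
a = -3: -3--5=2, -3--3=0, -3-0=-3, -3-4=-7
a = 0: 0--5=5, 0--3=3, 0-0=0, 0-4=-4
a = 4: 4--5=9, 4--3=7, 4-0=4, 4-4=0
Collecting distinct values (and noting 0 appears from a-a):
A - A = {-9, -7, -5, -4, -3, -2, 0, 2, 3, 4, 5, 7, 9}
|A - A| = 13

A - A = {-9, -7, -5, -4, -3, -2, 0, 2, 3, 4, 5, 7, 9}


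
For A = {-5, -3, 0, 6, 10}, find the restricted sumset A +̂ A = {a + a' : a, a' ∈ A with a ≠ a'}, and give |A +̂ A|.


Restricted sumset: A +̂ A = {a + a' : a ∈ A, a' ∈ A, a ≠ a'}.
Equivalently, take A + A and drop any sum 2a that is achievable ONLY as a + a for a ∈ A (i.e. sums representable only with equal summands).
Enumerate pairs (a, a') with a < a' (symmetric, so each unordered pair gives one sum; this covers all a ≠ a'):
  -5 + -3 = -8
  -5 + 0 = -5
  -5 + 6 = 1
  -5 + 10 = 5
  -3 + 0 = -3
  -3 + 6 = 3
  -3 + 10 = 7
  0 + 6 = 6
  0 + 10 = 10
  6 + 10 = 16
Collected distinct sums: {-8, -5, -3, 1, 3, 5, 6, 7, 10, 16}
|A +̂ A| = 10
(Reference bound: |A +̂ A| ≥ 2|A| - 3 for |A| ≥ 2, with |A| = 5 giving ≥ 7.)

|A +̂ A| = 10


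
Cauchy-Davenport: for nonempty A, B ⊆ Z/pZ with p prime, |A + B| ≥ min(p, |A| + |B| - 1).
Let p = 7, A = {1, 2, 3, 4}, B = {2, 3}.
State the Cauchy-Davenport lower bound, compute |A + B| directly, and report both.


Cauchy-Davenport: |A + B| ≥ min(p, |A| + |B| - 1) for A, B nonempty in Z/pZ.
|A| = 4, |B| = 2, p = 7.
CD lower bound = min(7, 4 + 2 - 1) = min(7, 5) = 5.
Compute A + B mod 7 directly:
a = 1: 1+2=3, 1+3=4
a = 2: 2+2=4, 2+3=5
a = 3: 3+2=5, 3+3=6
a = 4: 4+2=6, 4+3=0
A + B = {0, 3, 4, 5, 6}, so |A + B| = 5.
Verify: 5 ≥ 5? Yes ✓.

CD lower bound = 5, actual |A + B| = 5.


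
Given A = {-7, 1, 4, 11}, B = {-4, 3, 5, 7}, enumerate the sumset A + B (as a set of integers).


A + B = {a + b : a ∈ A, b ∈ B}.
Enumerate all |A|·|B| = 4·4 = 16 pairs (a, b) and collect distinct sums.
a = -7: -7+-4=-11, -7+3=-4, -7+5=-2, -7+7=0
a = 1: 1+-4=-3, 1+3=4, 1+5=6, 1+7=8
a = 4: 4+-4=0, 4+3=7, 4+5=9, 4+7=11
a = 11: 11+-4=7, 11+3=14, 11+5=16, 11+7=18
Collecting distinct sums: A + B = {-11, -4, -3, -2, 0, 4, 6, 7, 8, 9, 11, 14, 16, 18}
|A + B| = 14

A + B = {-11, -4, -3, -2, 0, 4, 6, 7, 8, 9, 11, 14, 16, 18}


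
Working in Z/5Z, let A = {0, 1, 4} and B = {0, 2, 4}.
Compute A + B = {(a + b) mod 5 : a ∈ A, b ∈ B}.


Work in Z/5Z: reduce every sum a + b modulo 5.
Enumerate all 9 pairs:
a = 0: 0+0=0, 0+2=2, 0+4=4
a = 1: 1+0=1, 1+2=3, 1+4=0
a = 4: 4+0=4, 4+2=1, 4+4=3
Distinct residues collected: {0, 1, 2, 3, 4}
|A + B| = 5 (out of 5 total residues).

A + B = {0, 1, 2, 3, 4}


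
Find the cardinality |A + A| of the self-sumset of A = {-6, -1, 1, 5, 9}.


A + A = {a + a' : a, a' ∈ A}; |A| = 5.
General bounds: 2|A| - 1 ≤ |A + A| ≤ |A|(|A|+1)/2, i.e. 9 ≤ |A + A| ≤ 15.
Lower bound 2|A|-1 is attained iff A is an arithmetic progression.
Enumerate sums a + a' for a ≤ a' (symmetric, so this suffices):
a = -6: -6+-6=-12, -6+-1=-7, -6+1=-5, -6+5=-1, -6+9=3
a = -1: -1+-1=-2, -1+1=0, -1+5=4, -1+9=8
a = 1: 1+1=2, 1+5=6, 1+9=10
a = 5: 5+5=10, 5+9=14
a = 9: 9+9=18
Distinct sums: {-12, -7, -5, -2, -1, 0, 2, 3, 4, 6, 8, 10, 14, 18}
|A + A| = 14

|A + A| = 14


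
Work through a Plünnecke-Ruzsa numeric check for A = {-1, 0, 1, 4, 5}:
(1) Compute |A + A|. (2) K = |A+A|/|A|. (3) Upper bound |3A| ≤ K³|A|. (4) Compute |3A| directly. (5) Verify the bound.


|A| = 5.
Step 1: Compute A + A by enumerating all 25 pairs.
A + A = {-2, -1, 0, 1, 2, 3, 4, 5, 6, 8, 9, 10}, so |A + A| = 12.
Step 2: Doubling constant K = |A + A|/|A| = 12/5 = 12/5 ≈ 2.4000.
Step 3: Plünnecke-Ruzsa gives |3A| ≤ K³·|A| = (2.4000)³ · 5 ≈ 69.1200.
Step 4: Compute 3A = A + A + A directly by enumerating all triples (a,b,c) ∈ A³; |3A| = 19.
Step 5: Check 19 ≤ 69.1200? Yes ✓.

K = 12/5, Plünnecke-Ruzsa bound K³|A| ≈ 69.1200, |3A| = 19, inequality holds.


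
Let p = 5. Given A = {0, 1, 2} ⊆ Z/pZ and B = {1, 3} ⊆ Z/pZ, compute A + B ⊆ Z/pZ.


Work in Z/5Z: reduce every sum a + b modulo 5.
Enumerate all 6 pairs:
a = 0: 0+1=1, 0+3=3
a = 1: 1+1=2, 1+3=4
a = 2: 2+1=3, 2+3=0
Distinct residues collected: {0, 1, 2, 3, 4}
|A + B| = 5 (out of 5 total residues).

A + B = {0, 1, 2, 3, 4}


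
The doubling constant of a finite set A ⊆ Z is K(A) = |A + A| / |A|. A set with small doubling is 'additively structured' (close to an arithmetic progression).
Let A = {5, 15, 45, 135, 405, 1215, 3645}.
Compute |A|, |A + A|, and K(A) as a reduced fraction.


|A| = 7.
Compute A + A by enumerating all 49 pairs.
A + A = {10, 20, 30, 50, 60, 90, 140, 150, 180, 270, 410, 420, 450, 540, 810, 1220, 1230, 1260, 1350, 1620, 2430, 3650, 3660, 3690, 3780, 4050, 4860, 7290}, so |A + A| = 28.
K = |A + A| / |A| = 28/7 = 4/1 ≈ 4.0000.
Reference: AP of size 7 gives K = 13/7 ≈ 1.8571; a fully generic set of size 7 gives K ≈ 4.0000.

|A| = 7, |A + A| = 28, K = 28/7 = 4/1.


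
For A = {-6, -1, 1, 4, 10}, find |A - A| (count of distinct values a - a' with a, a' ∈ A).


A - A = {a - a' : a, a' ∈ A}; |A| = 5.
Bounds: 2|A|-1 ≤ |A - A| ≤ |A|² - |A| + 1, i.e. 9 ≤ |A - A| ≤ 21.
Note: 0 ∈ A - A always (from a - a). The set is symmetric: if d ∈ A - A then -d ∈ A - A.
Enumerate nonzero differences d = a - a' with a > a' (then include -d):
Positive differences: {2, 3, 5, 6, 7, 9, 10, 11, 16}
Full difference set: {0} ∪ (positive diffs) ∪ (negative diffs).
|A - A| = 1 + 2·9 = 19 (matches direct enumeration: 19).

|A - A| = 19


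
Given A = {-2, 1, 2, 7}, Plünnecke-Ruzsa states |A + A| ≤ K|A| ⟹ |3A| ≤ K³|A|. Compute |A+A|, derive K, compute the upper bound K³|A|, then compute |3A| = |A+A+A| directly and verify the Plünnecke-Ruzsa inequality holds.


|A| = 4.
Step 1: Compute A + A by enumerating all 16 pairs.
A + A = {-4, -1, 0, 2, 3, 4, 5, 8, 9, 14}, so |A + A| = 10.
Step 2: Doubling constant K = |A + A|/|A| = 10/4 = 10/4 ≈ 2.5000.
Step 3: Plünnecke-Ruzsa gives |3A| ≤ K³·|A| = (2.5000)³ · 4 ≈ 62.5000.
Step 4: Compute 3A = A + A + A directly by enumerating all triples (a,b,c) ∈ A³; |3A| = 18.
Step 5: Check 18 ≤ 62.5000? Yes ✓.

K = 10/4, Plünnecke-Ruzsa bound K³|A| ≈ 62.5000, |3A| = 18, inequality holds.


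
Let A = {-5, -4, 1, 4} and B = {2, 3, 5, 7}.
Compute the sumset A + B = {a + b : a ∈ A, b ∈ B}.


A + B = {a + b : a ∈ A, b ∈ B}.
Enumerate all |A|·|B| = 4·4 = 16 pairs (a, b) and collect distinct sums.
a = -5: -5+2=-3, -5+3=-2, -5+5=0, -5+7=2
a = -4: -4+2=-2, -4+3=-1, -4+5=1, -4+7=3
a = 1: 1+2=3, 1+3=4, 1+5=6, 1+7=8
a = 4: 4+2=6, 4+3=7, 4+5=9, 4+7=11
Collecting distinct sums: A + B = {-3, -2, -1, 0, 1, 2, 3, 4, 6, 7, 8, 9, 11}
|A + B| = 13

A + B = {-3, -2, -1, 0, 1, 2, 3, 4, 6, 7, 8, 9, 11}


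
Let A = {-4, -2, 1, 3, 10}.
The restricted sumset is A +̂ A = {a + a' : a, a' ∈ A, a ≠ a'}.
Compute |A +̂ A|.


Restricted sumset: A +̂ A = {a + a' : a ∈ A, a' ∈ A, a ≠ a'}.
Equivalently, take A + A and drop any sum 2a that is achievable ONLY as a + a for a ∈ A (i.e. sums representable only with equal summands).
Enumerate pairs (a, a') with a < a' (symmetric, so each unordered pair gives one sum; this covers all a ≠ a'):
  -4 + -2 = -6
  -4 + 1 = -3
  -4 + 3 = -1
  -4 + 10 = 6
  -2 + 1 = -1
  -2 + 3 = 1
  -2 + 10 = 8
  1 + 3 = 4
  1 + 10 = 11
  3 + 10 = 13
Collected distinct sums: {-6, -3, -1, 1, 4, 6, 8, 11, 13}
|A +̂ A| = 9
(Reference bound: |A +̂ A| ≥ 2|A| - 3 for |A| ≥ 2, with |A| = 5 giving ≥ 7.)

|A +̂ A| = 9


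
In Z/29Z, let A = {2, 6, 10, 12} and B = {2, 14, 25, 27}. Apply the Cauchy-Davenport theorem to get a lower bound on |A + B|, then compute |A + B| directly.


Cauchy-Davenport: |A + B| ≥ min(p, |A| + |B| - 1) for A, B nonempty in Z/pZ.
|A| = 4, |B| = 4, p = 29.
CD lower bound = min(29, 4 + 4 - 1) = min(29, 7) = 7.
Compute A + B mod 29 directly:
a = 2: 2+2=4, 2+14=16, 2+25=27, 2+27=0
a = 6: 6+2=8, 6+14=20, 6+25=2, 6+27=4
a = 10: 10+2=12, 10+14=24, 10+25=6, 10+27=8
a = 12: 12+2=14, 12+14=26, 12+25=8, 12+27=10
A + B = {0, 2, 4, 6, 8, 10, 12, 14, 16, 20, 24, 26, 27}, so |A + B| = 13.
Verify: 13 ≥ 7? Yes ✓.

CD lower bound = 7, actual |A + B| = 13.


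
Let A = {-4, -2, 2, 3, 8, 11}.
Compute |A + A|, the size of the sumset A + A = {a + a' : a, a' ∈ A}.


A + A = {a + a' : a, a' ∈ A}; |A| = 6.
General bounds: 2|A| - 1 ≤ |A + A| ≤ |A|(|A|+1)/2, i.e. 11 ≤ |A + A| ≤ 21.
Lower bound 2|A|-1 is attained iff A is an arithmetic progression.
Enumerate sums a + a' for a ≤ a' (symmetric, so this suffices):
a = -4: -4+-4=-8, -4+-2=-6, -4+2=-2, -4+3=-1, -4+8=4, -4+11=7
a = -2: -2+-2=-4, -2+2=0, -2+3=1, -2+8=6, -2+11=9
a = 2: 2+2=4, 2+3=5, 2+8=10, 2+11=13
a = 3: 3+3=6, 3+8=11, 3+11=14
a = 8: 8+8=16, 8+11=19
a = 11: 11+11=22
Distinct sums: {-8, -6, -4, -2, -1, 0, 1, 4, 5, 6, 7, 9, 10, 11, 13, 14, 16, 19, 22}
|A + A| = 19

|A + A| = 19


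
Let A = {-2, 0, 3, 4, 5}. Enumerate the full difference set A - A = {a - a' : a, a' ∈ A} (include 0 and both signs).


A - A = {a - a' : a, a' ∈ A}.
Compute a - a' for each ordered pair (a, a'):
a = -2: -2--2=0, -2-0=-2, -2-3=-5, -2-4=-6, -2-5=-7
a = 0: 0--2=2, 0-0=0, 0-3=-3, 0-4=-4, 0-5=-5
a = 3: 3--2=5, 3-0=3, 3-3=0, 3-4=-1, 3-5=-2
a = 4: 4--2=6, 4-0=4, 4-3=1, 4-4=0, 4-5=-1
a = 5: 5--2=7, 5-0=5, 5-3=2, 5-4=1, 5-5=0
Collecting distinct values (and noting 0 appears from a-a):
A - A = {-7, -6, -5, -4, -3, -2, -1, 0, 1, 2, 3, 4, 5, 6, 7}
|A - A| = 15

A - A = {-7, -6, -5, -4, -3, -2, -1, 0, 1, 2, 3, 4, 5, 6, 7}


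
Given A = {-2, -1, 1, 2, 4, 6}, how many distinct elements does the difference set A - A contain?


A - A = {a - a' : a, a' ∈ A}; |A| = 6.
Bounds: 2|A|-1 ≤ |A - A| ≤ |A|² - |A| + 1, i.e. 11 ≤ |A - A| ≤ 31.
Note: 0 ∈ A - A always (from a - a). The set is symmetric: if d ∈ A - A then -d ∈ A - A.
Enumerate nonzero differences d = a - a' with a > a' (then include -d):
Positive differences: {1, 2, 3, 4, 5, 6, 7, 8}
Full difference set: {0} ∪ (positive diffs) ∪ (negative diffs).
|A - A| = 1 + 2·8 = 17 (matches direct enumeration: 17).

|A - A| = 17


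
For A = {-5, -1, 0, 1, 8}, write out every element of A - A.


A - A = {a - a' : a, a' ∈ A}.
Compute a - a' for each ordered pair (a, a'):
a = -5: -5--5=0, -5--1=-4, -5-0=-5, -5-1=-6, -5-8=-13
a = -1: -1--5=4, -1--1=0, -1-0=-1, -1-1=-2, -1-8=-9
a = 0: 0--5=5, 0--1=1, 0-0=0, 0-1=-1, 0-8=-8
a = 1: 1--5=6, 1--1=2, 1-0=1, 1-1=0, 1-8=-7
a = 8: 8--5=13, 8--1=9, 8-0=8, 8-1=7, 8-8=0
Collecting distinct values (and noting 0 appears from a-a):
A - A = {-13, -9, -8, -7, -6, -5, -4, -2, -1, 0, 1, 2, 4, 5, 6, 7, 8, 9, 13}
|A - A| = 19

A - A = {-13, -9, -8, -7, -6, -5, -4, -2, -1, 0, 1, 2, 4, 5, 6, 7, 8, 9, 13}


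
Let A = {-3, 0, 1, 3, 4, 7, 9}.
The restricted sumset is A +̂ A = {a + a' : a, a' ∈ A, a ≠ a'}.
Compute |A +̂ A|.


Restricted sumset: A +̂ A = {a + a' : a ∈ A, a' ∈ A, a ≠ a'}.
Equivalently, take A + A and drop any sum 2a that is achievable ONLY as a + a for a ∈ A (i.e. sums representable only with equal summands).
Enumerate pairs (a, a') with a < a' (symmetric, so each unordered pair gives one sum; this covers all a ≠ a'):
  -3 + 0 = -3
  -3 + 1 = -2
  -3 + 3 = 0
  -3 + 4 = 1
  -3 + 7 = 4
  -3 + 9 = 6
  0 + 1 = 1
  0 + 3 = 3
  0 + 4 = 4
  0 + 7 = 7
  0 + 9 = 9
  1 + 3 = 4
  1 + 4 = 5
  1 + 7 = 8
  1 + 9 = 10
  3 + 4 = 7
  3 + 7 = 10
  3 + 9 = 12
  4 + 7 = 11
  4 + 9 = 13
  7 + 9 = 16
Collected distinct sums: {-3, -2, 0, 1, 3, 4, 5, 6, 7, 8, 9, 10, 11, 12, 13, 16}
|A +̂ A| = 16
(Reference bound: |A +̂ A| ≥ 2|A| - 3 for |A| ≥ 2, with |A| = 7 giving ≥ 11.)

|A +̂ A| = 16


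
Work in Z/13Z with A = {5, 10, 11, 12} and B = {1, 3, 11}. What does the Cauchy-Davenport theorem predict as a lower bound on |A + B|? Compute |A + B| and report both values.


Cauchy-Davenport: |A + B| ≥ min(p, |A| + |B| - 1) for A, B nonempty in Z/pZ.
|A| = 4, |B| = 3, p = 13.
CD lower bound = min(13, 4 + 3 - 1) = min(13, 6) = 6.
Compute A + B mod 13 directly:
a = 5: 5+1=6, 5+3=8, 5+11=3
a = 10: 10+1=11, 10+3=0, 10+11=8
a = 11: 11+1=12, 11+3=1, 11+11=9
a = 12: 12+1=0, 12+3=2, 12+11=10
A + B = {0, 1, 2, 3, 6, 8, 9, 10, 11, 12}, so |A + B| = 10.
Verify: 10 ≥ 6? Yes ✓.

CD lower bound = 6, actual |A + B| = 10.


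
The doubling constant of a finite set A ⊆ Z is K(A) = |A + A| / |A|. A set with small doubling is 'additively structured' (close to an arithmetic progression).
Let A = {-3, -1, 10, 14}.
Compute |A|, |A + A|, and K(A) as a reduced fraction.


|A| = 4.
Compute A + A by enumerating all 16 pairs.
A + A = {-6, -4, -2, 7, 9, 11, 13, 20, 24, 28}, so |A + A| = 10.
K = |A + A| / |A| = 10/4 = 5/2 ≈ 2.5000.
Reference: AP of size 4 gives K = 7/4 ≈ 1.7500; a fully generic set of size 4 gives K ≈ 2.5000.

|A| = 4, |A + A| = 10, K = 10/4 = 5/2.


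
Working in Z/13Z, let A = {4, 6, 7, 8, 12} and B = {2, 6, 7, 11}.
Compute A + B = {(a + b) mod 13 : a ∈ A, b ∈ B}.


Work in Z/13Z: reduce every sum a + b modulo 13.
Enumerate all 20 pairs:
a = 4: 4+2=6, 4+6=10, 4+7=11, 4+11=2
a = 6: 6+2=8, 6+6=12, 6+7=0, 6+11=4
a = 7: 7+2=9, 7+6=0, 7+7=1, 7+11=5
a = 8: 8+2=10, 8+6=1, 8+7=2, 8+11=6
a = 12: 12+2=1, 12+6=5, 12+7=6, 12+11=10
Distinct residues collected: {0, 1, 2, 4, 5, 6, 8, 9, 10, 11, 12}
|A + B| = 11 (out of 13 total residues).

A + B = {0, 1, 2, 4, 5, 6, 8, 9, 10, 11, 12}


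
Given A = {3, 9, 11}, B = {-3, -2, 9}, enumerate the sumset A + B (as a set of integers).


A + B = {a + b : a ∈ A, b ∈ B}.
Enumerate all |A|·|B| = 3·3 = 9 pairs (a, b) and collect distinct sums.
a = 3: 3+-3=0, 3+-2=1, 3+9=12
a = 9: 9+-3=6, 9+-2=7, 9+9=18
a = 11: 11+-3=8, 11+-2=9, 11+9=20
Collecting distinct sums: A + B = {0, 1, 6, 7, 8, 9, 12, 18, 20}
|A + B| = 9

A + B = {0, 1, 6, 7, 8, 9, 12, 18, 20}


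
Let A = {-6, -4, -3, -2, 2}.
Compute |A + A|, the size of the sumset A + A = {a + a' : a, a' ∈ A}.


A + A = {a + a' : a, a' ∈ A}; |A| = 5.
General bounds: 2|A| - 1 ≤ |A + A| ≤ |A|(|A|+1)/2, i.e. 9 ≤ |A + A| ≤ 15.
Lower bound 2|A|-1 is attained iff A is an arithmetic progression.
Enumerate sums a + a' for a ≤ a' (symmetric, so this suffices):
a = -6: -6+-6=-12, -6+-4=-10, -6+-3=-9, -6+-2=-8, -6+2=-4
a = -4: -4+-4=-8, -4+-3=-7, -4+-2=-6, -4+2=-2
a = -3: -3+-3=-6, -3+-2=-5, -3+2=-1
a = -2: -2+-2=-4, -2+2=0
a = 2: 2+2=4
Distinct sums: {-12, -10, -9, -8, -7, -6, -5, -4, -2, -1, 0, 4}
|A + A| = 12

|A + A| = 12


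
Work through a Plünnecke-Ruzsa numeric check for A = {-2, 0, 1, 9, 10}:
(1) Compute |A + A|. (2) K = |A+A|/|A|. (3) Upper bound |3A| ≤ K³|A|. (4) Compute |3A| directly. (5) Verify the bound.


|A| = 5.
Step 1: Compute A + A by enumerating all 25 pairs.
A + A = {-4, -2, -1, 0, 1, 2, 7, 8, 9, 10, 11, 18, 19, 20}, so |A + A| = 14.
Step 2: Doubling constant K = |A + A|/|A| = 14/5 = 14/5 ≈ 2.8000.
Step 3: Plünnecke-Ruzsa gives |3A| ≤ K³·|A| = (2.8000)³ · 5 ≈ 109.7600.
Step 4: Compute 3A = A + A + A directly by enumerating all triples (a,b,c) ∈ A³; |3A| = 27.
Step 5: Check 27 ≤ 109.7600? Yes ✓.

K = 14/5, Plünnecke-Ruzsa bound K³|A| ≈ 109.7600, |3A| = 27, inequality holds.


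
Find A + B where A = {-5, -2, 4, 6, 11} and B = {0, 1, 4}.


A + B = {a + b : a ∈ A, b ∈ B}.
Enumerate all |A|·|B| = 5·3 = 15 pairs (a, b) and collect distinct sums.
a = -5: -5+0=-5, -5+1=-4, -5+4=-1
a = -2: -2+0=-2, -2+1=-1, -2+4=2
a = 4: 4+0=4, 4+1=5, 4+4=8
a = 6: 6+0=6, 6+1=7, 6+4=10
a = 11: 11+0=11, 11+1=12, 11+4=15
Collecting distinct sums: A + B = {-5, -4, -2, -1, 2, 4, 5, 6, 7, 8, 10, 11, 12, 15}
|A + B| = 14

A + B = {-5, -4, -2, -1, 2, 4, 5, 6, 7, 8, 10, 11, 12, 15}


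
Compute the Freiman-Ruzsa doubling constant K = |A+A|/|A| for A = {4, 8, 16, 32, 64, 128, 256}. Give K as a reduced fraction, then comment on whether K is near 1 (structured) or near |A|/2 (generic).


|A| = 7.
Compute A + A by enumerating all 49 pairs.
A + A = {8, 12, 16, 20, 24, 32, 36, 40, 48, 64, 68, 72, 80, 96, 128, 132, 136, 144, 160, 192, 256, 260, 264, 272, 288, 320, 384, 512}, so |A + A| = 28.
K = |A + A| / |A| = 28/7 = 4/1 ≈ 4.0000.
Reference: AP of size 7 gives K = 13/7 ≈ 1.8571; a fully generic set of size 7 gives K ≈ 4.0000.

|A| = 7, |A + A| = 28, K = 28/7 = 4/1.


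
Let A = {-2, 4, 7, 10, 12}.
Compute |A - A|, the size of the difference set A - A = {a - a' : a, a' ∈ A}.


A - A = {a - a' : a, a' ∈ A}; |A| = 5.
Bounds: 2|A|-1 ≤ |A - A| ≤ |A|² - |A| + 1, i.e. 9 ≤ |A - A| ≤ 21.
Note: 0 ∈ A - A always (from a - a). The set is symmetric: if d ∈ A - A then -d ∈ A - A.
Enumerate nonzero differences d = a - a' with a > a' (then include -d):
Positive differences: {2, 3, 5, 6, 8, 9, 12, 14}
Full difference set: {0} ∪ (positive diffs) ∪ (negative diffs).
|A - A| = 1 + 2·8 = 17 (matches direct enumeration: 17).

|A - A| = 17


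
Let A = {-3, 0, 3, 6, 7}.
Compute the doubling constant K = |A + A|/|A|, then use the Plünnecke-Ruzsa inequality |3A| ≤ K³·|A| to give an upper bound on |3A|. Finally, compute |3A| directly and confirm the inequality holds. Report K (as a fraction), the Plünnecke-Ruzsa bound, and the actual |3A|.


|A| = 5.
Step 1: Compute A + A by enumerating all 25 pairs.
A + A = {-6, -3, 0, 3, 4, 6, 7, 9, 10, 12, 13, 14}, so |A + A| = 12.
Step 2: Doubling constant K = |A + A|/|A| = 12/5 = 12/5 ≈ 2.4000.
Step 3: Plünnecke-Ruzsa gives |3A| ≤ K³·|A| = (2.4000)³ · 5 ≈ 69.1200.
Step 4: Compute 3A = A + A + A directly by enumerating all triples (a,b,c) ∈ A³; |3A| = 22.
Step 5: Check 22 ≤ 69.1200? Yes ✓.

K = 12/5, Plünnecke-Ruzsa bound K³|A| ≈ 69.1200, |3A| = 22, inequality holds.


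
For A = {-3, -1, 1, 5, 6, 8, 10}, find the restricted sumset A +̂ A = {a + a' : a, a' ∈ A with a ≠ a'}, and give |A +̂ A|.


Restricted sumset: A +̂ A = {a + a' : a ∈ A, a' ∈ A, a ≠ a'}.
Equivalently, take A + A and drop any sum 2a that is achievable ONLY as a + a for a ∈ A (i.e. sums representable only with equal summands).
Enumerate pairs (a, a') with a < a' (symmetric, so each unordered pair gives one sum; this covers all a ≠ a'):
  -3 + -1 = -4
  -3 + 1 = -2
  -3 + 5 = 2
  -3 + 6 = 3
  -3 + 8 = 5
  -3 + 10 = 7
  -1 + 1 = 0
  -1 + 5 = 4
  -1 + 6 = 5
  -1 + 8 = 7
  -1 + 10 = 9
  1 + 5 = 6
  1 + 6 = 7
  1 + 8 = 9
  1 + 10 = 11
  5 + 6 = 11
  5 + 8 = 13
  5 + 10 = 15
  6 + 8 = 14
  6 + 10 = 16
  8 + 10 = 18
Collected distinct sums: {-4, -2, 0, 2, 3, 4, 5, 6, 7, 9, 11, 13, 14, 15, 16, 18}
|A +̂ A| = 16
(Reference bound: |A +̂ A| ≥ 2|A| - 3 for |A| ≥ 2, with |A| = 7 giving ≥ 11.)

|A +̂ A| = 16
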